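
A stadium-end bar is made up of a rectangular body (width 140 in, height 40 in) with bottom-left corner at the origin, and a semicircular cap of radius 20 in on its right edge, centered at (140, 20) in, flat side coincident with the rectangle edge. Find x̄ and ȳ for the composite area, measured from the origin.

Part | A | x̄ᵢ | ȳᵢ | A·x̄ᵢ | A·ȳᵢ
rectangular body | 5600.00 | 70.00 | 20.00 | 392000.00 | 112000.00
semicircular end | 628.32 | 148.49 | 20.00 | 93297.93 | 12566.37
Σ | 6228.32 |  |  | 485297.93 | 124566.37
x̄ = 485297.93 / 6228.32 = 77.92 in
ȳ = 124566.37 / 6228.32 = 20.00 in

x̄ = 77.92 in, ȳ = 20.00 in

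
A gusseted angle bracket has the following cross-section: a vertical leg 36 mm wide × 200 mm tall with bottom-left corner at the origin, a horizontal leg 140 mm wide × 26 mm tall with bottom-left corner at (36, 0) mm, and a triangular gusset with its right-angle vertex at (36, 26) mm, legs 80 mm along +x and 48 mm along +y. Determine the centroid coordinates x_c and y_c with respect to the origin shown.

vertical leg: A = 36 × 200 = 7200.00, centroid at (18.00, 100.00).
horizontal leg: A = 140 × 26 = 3640.00, centroid at (106.00, 13.00).
gusset: A = ½·80·48 = 1920.00, centroid at (62.67, 42.00).
ΣA = 12760.00 mm², ΣAx_c = 635760.00 mm³, ΣAy_c = 847960.00 mm³.
x_c = 635760.00/12760.00 = 49.82 mm; y_c = 847960.00/12760.00 = 66.45 mm.

x_c = 49.82 mm, y_c = 66.45 mm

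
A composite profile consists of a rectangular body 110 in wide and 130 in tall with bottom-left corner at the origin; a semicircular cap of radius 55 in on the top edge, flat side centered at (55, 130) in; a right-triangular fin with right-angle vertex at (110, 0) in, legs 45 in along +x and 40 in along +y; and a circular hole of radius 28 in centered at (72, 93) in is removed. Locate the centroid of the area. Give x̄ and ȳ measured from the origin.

rectangular body: A = 110 × 130 = 14300.00, centroid at (55.00, 65.00).
semicircular top: A = ½π·55² = 4751.66, centroid at (55.00, 153.34).
triangular fin: A = ½·45·40 = 900.00, centroid at (125.00, 13.33).
hole: A = −π·28² = -2463.01, centroid at (72.00, 93.00).
ΣA = 17488.65 in²
ΣAx̄ = (14300.00)(55.00) + (4751.66)(55.00) + (900.00)(125.00) + (-2463.01)(72.00) = 983004.62 in³
ΣAȳ = (14300.00)(65.00) + (4751.66)(153.34) + (900.00)(13.33) + (-2463.01)(93.00) = 1441072.52 in³
x̄ = 983004.62 / 17488.65 = 56.21 in
ȳ = 1441072.52 / 17488.65 = 82.40 in

x̄ = 56.21 in, ȳ = 82.40 in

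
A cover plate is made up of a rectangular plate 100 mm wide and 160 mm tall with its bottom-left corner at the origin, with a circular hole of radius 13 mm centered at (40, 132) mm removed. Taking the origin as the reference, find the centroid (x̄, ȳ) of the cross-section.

x̄ = 50.34 mm, ȳ = 78.22 mm

Part | A | x̄ᵢ | ȳᵢ | A·x̄ᵢ | A·ȳᵢ
plate | 16000.00 | 50.00 | 80.00 | 800000.00 | 1280000.00
hole | -530.93 | 40.00 | 132.00 | -21237.17 | -70082.65
Σ | 15469.07 |  |  | 778762.83 | 1209917.35
x̄ = 778762.83 / 15469.07 = 50.34 mm
ȳ = 1209917.35 / 15469.07 = 78.22 mm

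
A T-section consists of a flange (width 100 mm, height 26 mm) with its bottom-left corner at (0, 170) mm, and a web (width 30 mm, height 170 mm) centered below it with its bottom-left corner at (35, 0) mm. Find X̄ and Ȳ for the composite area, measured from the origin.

X̄ = 50.00 mm, Ȳ = 118.09 mm

Part | A | x̄ᵢ | ȳᵢ | A·x̄ᵢ | A·ȳᵢ
web | 5100.00 | 50.00 | 85.00 | 255000.00 | 433500.00
flange | 2600.00 | 50.00 | 183.00 | 130000.00 | 475800.00
Σ | 7700.00 |  |  | 385000.00 | 909300.00
X̄ = 385000.00 / 7700.00 = 50.00 mm
Ȳ = 909300.00 / 7700.00 = 118.09 mm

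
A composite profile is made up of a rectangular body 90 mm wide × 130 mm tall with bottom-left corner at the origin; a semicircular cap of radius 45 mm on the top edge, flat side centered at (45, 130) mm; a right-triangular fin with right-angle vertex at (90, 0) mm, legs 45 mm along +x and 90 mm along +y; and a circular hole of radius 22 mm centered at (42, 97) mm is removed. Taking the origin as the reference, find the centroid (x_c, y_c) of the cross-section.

x_c = 53.19 mm, y_c = 74.62 mm

rectangular body: A = 90 × 130 = 11700.00, centroid at (45.00, 65.00).
semicircular top: A = ½π·45² = 3180.86, centroid at (45.00, 149.10).
triangular fin: A = ½·45·90 = 2025.00, centroid at (105.00, 30.00).
hole: A = −π·22² = -1520.53, centroid at (42.00, 97.00).
ΣA = 15385.33 mm², ΣAx_c = 818401.52 mm³, ΣAy_c = 1148020.64 mm³.
x_c = 818401.52/15385.33 = 53.19 mm; y_c = 1148020.64/15385.33 = 74.62 mm.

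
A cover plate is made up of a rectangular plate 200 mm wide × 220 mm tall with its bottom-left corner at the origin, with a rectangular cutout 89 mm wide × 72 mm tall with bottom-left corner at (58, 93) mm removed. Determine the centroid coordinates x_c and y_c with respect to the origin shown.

plate: A = 200 × 220 = 44000.00, centroid at (100.00, 110.00).
hole: A = −(89 × 72) = -6408.00, centroid at (102.50, 129.00).
ΣA = 37592.00 mm², ΣAx_c = 3743180.00 mm³, ΣAy_c = 4013368.00 mm³.
x_c = 3743180.00/37592.00 = 99.57 mm; y_c = 4013368.00/37592.00 = 106.76 mm.

x_c = 99.57 mm, y_c = 106.76 mm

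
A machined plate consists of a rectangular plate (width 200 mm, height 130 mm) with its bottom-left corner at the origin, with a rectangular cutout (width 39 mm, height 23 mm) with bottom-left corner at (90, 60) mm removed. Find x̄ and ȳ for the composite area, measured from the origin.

Part | A | x̄ᵢ | ȳᵢ | A·x̄ᵢ | A·ȳᵢ
plate | 26000.00 | 100.00 | 65.00 | 2600000.00 | 1690000.00
hole | -897.00 | 109.50 | 71.50 | -98221.50 | -64135.50
Σ | 25103.00 |  |  | 2501778.50 | 1625864.50
x̄ = 2501778.50 / 25103.00 = 99.66 mm
ȳ = 1625864.50 / 25103.00 = 64.77 mm

x̄ = 99.66 mm, ȳ = 64.77 mm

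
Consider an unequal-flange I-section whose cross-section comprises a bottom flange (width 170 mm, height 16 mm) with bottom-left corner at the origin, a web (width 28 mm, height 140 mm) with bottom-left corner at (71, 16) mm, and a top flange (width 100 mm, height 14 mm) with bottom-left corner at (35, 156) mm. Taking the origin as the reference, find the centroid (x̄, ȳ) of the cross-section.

bottom flange: A = 170 × 16 = 2720.00, centroid at (85.00, 8.00).
web: A = 28 × 140 = 3920.00, centroid at (85.00, 86.00).
top flange: A = 100 × 14 = 1400.00, centroid at (85.00, 163.00).
ΣA = 8040.00 mm², ΣAx̄ = 683400.00 mm³, ΣAȳ = 587080.00 mm³.
x̄ = 683400.00/8040.00 = 85.00 mm; ȳ = 587080.00/8040.00 = 73.02 mm.

x̄ = 85.00 mm, ȳ = 73.02 mm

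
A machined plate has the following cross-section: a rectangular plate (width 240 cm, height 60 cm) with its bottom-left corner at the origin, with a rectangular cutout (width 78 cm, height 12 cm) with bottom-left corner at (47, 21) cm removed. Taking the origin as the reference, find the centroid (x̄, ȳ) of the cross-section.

x̄ = 122.36 cm, ȳ = 30.21 cm

plate: A = 240 × 60 = 14400.00, centroid at (120.00, 30.00).
hole: A = −(78 × 12) = -936.00, centroid at (86.00, 27.00).
ΣA = 13464.00 cm², ΣAx̄ = 1647504.00 cm³, ΣAȳ = 406728.00 cm³.
x̄ = 1647504.00/13464.00 = 122.36 cm; ȳ = 406728.00/13464.00 = 30.21 cm.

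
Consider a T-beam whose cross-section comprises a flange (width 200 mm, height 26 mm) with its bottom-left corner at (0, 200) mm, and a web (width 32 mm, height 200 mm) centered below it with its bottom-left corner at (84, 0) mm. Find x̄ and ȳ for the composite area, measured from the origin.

x̄ = 100.00 mm, ȳ = 150.66 mm

web: A = 32 × 200 = 6400.00, centroid at (100.00, 100.00).
flange: A = 200 × 26 = 5200.00, centroid at (100.00, 213.00).
ΣA = 11600.00 mm²
ΣAx̄ = (6400.00)(100.00) + (5200.00)(100.00) = 1160000.00 mm³
ΣAȳ = (6400.00)(100.00) + (5200.00)(213.00) = 1747600.00 mm³
x̄ = 1160000.00 / 11600.00 = 100.00 mm
ȳ = 1747600.00 / 11600.00 = 150.66 mm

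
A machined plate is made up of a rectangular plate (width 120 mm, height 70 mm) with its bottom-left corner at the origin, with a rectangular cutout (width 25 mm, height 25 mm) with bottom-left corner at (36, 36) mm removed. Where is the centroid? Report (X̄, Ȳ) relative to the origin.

Part | A | x̄ᵢ | ȳᵢ | A·x̄ᵢ | A·ȳᵢ
plate | 8400.00 | 60.00 | 35.00 | 504000.00 | 294000.00
hole | -625.00 | 48.50 | 48.50 | -30312.50 | -30312.50
Σ | 7775.00 |  |  | 473687.50 | 263687.50
X̄ = 473687.50 / 7775.00 = 60.92 mm
Ȳ = 263687.50 / 7775.00 = 33.91 mm

X̄ = 60.92 mm, Ȳ = 33.91 mm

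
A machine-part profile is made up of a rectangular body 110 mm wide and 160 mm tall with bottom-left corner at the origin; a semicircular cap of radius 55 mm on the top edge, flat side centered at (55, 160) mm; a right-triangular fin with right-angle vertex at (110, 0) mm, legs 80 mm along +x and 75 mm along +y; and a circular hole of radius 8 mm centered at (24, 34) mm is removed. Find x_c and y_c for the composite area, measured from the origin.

x_c = 64.99 mm, y_c = 93.33 mm

Part | A | x̄ᵢ | ȳᵢ | A·x̄ᵢ | A·ȳᵢ
rectangular body | 17600.00 | 55.00 | 80.00 | 968000.00 | 1408000.00
semicircular top | 4751.66 | 55.00 | 183.34 | 261341.24 | 871182.09
triangular fin | 3000.00 | 136.67 | 25.00 | 410000.00 | 75000.00
hole | -201.06 | 24.00 | 34.00 | -4825.49 | -6836.11
Σ | 25150.60 |  |  | 1634515.75 | 2347345.98
x_c = 1634515.75 / 25150.60 = 64.99 mm
y_c = 2347345.98 / 25150.60 = 93.33 mm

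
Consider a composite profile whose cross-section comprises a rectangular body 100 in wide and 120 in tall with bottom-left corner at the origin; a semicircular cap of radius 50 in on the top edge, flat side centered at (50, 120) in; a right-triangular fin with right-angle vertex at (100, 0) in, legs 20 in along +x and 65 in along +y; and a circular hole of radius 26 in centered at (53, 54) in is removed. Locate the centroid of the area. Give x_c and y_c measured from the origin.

rectangular body: A = 100 × 120 = 12000.00, centroid at (50.00, 60.00).
semicircular top: A = ½π·50² = 3926.99, centroid at (50.00, 141.22).
triangular fin: A = ½·20·65 = 650.00, centroid at (106.67, 21.67).
hole: A = −π·26² = -2123.72, centroid at (53.00, 54.00).
ΣA = 14453.27 in²
ΣAx_c = (12000.00)(50.00) + (3926.99)(50.00) + (650.00)(106.67) + (-2123.72)(53.00) = 753125.89 in³
ΣAy_c = (12000.00)(60.00) + (3926.99)(141.22) + (650.00)(21.67) + (-2123.72)(54.00) = 1173974.87 in³
x_c = 753125.89 / 14453.27 = 52.11 in
y_c = 1173974.87 / 14453.27 = 81.23 in

x_c = 52.11 in, y_c = 81.23 in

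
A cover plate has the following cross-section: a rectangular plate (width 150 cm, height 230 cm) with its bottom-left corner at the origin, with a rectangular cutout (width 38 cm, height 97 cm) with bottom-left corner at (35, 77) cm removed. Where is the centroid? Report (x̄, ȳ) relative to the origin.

plate: A = 150 × 230 = 34500.00, centroid at (75.00, 115.00).
hole: A = −(38 × 97) = -3686.00, centroid at (54.00, 125.50).
ΣA = 30814.00 cm²
ΣAx̄ = (34500.00)(75.00) + (-3686.00)(54.00) = 2388456.00 cm³
ΣAȳ = (34500.00)(115.00) + (-3686.00)(125.50) = 3504907.00 cm³
x̄ = 2388456.00 / 30814.00 = 77.51 cm
ȳ = 3504907.00 / 30814.00 = 113.74 cm

x̄ = 77.51 cm, ȳ = 113.74 cm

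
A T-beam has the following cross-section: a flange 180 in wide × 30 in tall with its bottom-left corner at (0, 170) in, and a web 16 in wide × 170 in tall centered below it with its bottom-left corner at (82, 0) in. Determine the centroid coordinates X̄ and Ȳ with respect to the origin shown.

web: A = 16 × 170 = 2720.00, centroid at (90.00, 85.00).
flange: A = 180 × 30 = 5400.00, centroid at (90.00, 185.00).
ΣA = 8120.00 in²
ΣAX̄ = (2720.00)(90.00) + (5400.00)(90.00) = 730800.00 in³
ΣAȲ = (2720.00)(85.00) + (5400.00)(185.00) = 1230200.00 in³
X̄ = 730800.00 / 8120.00 = 90.00 in
Ȳ = 1230200.00 / 8120.00 = 151.50 in

X̄ = 90.00 in, Ȳ = 151.50 in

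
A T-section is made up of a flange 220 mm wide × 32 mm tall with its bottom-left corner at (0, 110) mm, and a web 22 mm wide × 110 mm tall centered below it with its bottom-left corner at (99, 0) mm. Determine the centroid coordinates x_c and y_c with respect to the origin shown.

Part | A | x̄ᵢ | ȳᵢ | A·x̄ᵢ | A·ȳᵢ
web | 2420.00 | 110.00 | 55.00 | 266200.00 | 133100.00
flange | 7040.00 | 110.00 | 126.00 | 774400.00 | 887040.00
Σ | 9460.00 |  |  | 1040600.00 | 1020140.00
x_c = 1040600.00 / 9460.00 = 110.00 mm
y_c = 1020140.00 / 9460.00 = 107.84 mm

x_c = 110.00 mm, y_c = 107.84 mm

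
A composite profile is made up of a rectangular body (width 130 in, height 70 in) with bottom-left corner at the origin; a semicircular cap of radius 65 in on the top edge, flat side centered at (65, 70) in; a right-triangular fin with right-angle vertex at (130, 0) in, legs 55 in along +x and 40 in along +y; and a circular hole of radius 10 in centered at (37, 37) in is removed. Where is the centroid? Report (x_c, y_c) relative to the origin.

x_c = 71.08 in, y_c = 58.66 in

rectangular body: A = 130 × 70 = 9100.00, centroid at (65.00, 35.00).
semicircular top: A = ½π·65² = 6636.61, centroid at (65.00, 97.59).
triangular fin: A = ½·55·40 = 1100.00, centroid at (148.33, 13.33).
hole: A = −π·10² = -314.16, centroid at (37.00, 37.00).
ΣA = 16522.46 in², ΣAx_c = 1174422.72 in³, ΣAy_c = 969189.12 in³.
x_c = 1174422.72/16522.46 = 71.08 in; y_c = 969189.12/16522.46 = 58.66 in.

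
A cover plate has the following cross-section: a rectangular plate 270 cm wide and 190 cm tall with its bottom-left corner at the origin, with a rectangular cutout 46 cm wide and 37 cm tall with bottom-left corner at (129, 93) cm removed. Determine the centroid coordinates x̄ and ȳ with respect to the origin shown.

plate: A = 270 × 190 = 51300.00, centroid at (135.00, 95.00).
hole: A = −(46 × 37) = -1702.00, centroid at (152.00, 111.50).
ΣA = 49598.00 cm², ΣAx̄ = 6666796.00 cm³, ΣAȳ = 4683727.00 cm³.
x̄ = 6666796.00/49598.00 = 134.42 cm; ȳ = 4683727.00/49598.00 = 94.43 cm.

x̄ = 134.42 cm, ȳ = 94.43 cm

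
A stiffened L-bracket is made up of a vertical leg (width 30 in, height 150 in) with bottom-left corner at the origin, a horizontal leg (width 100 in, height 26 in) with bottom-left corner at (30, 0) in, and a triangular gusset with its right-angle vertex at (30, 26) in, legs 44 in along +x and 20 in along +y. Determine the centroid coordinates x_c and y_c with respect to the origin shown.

vertical leg: A = 30 × 150 = 4500.00, centroid at (15.00, 75.00).
horizontal leg: A = 100 × 26 = 2600.00, centroid at (80.00, 13.00).
gusset: A = ½·44·20 = 440.00, centroid at (44.67, 32.67).
ΣA = 7540.00 in²
ΣAx_c = (4500.00)(15.00) + (2600.00)(80.00) + (440.00)(44.67) = 295153.33 in³
ΣAy_c = (4500.00)(75.00) + (2600.00)(13.00) + (440.00)(32.67) = 385673.33 in³
x_c = 295153.33 / 7540.00 = 39.15 in
y_c = 385673.33 / 7540.00 = 51.15 in

x_c = 39.15 in, y_c = 51.15 in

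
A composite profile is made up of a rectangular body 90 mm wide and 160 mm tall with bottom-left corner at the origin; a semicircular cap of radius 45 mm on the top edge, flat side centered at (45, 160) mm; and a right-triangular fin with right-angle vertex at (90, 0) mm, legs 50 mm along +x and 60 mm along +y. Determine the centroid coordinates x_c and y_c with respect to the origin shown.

x_c = 49.85 mm, y_c = 91.80 mm

rectangular body: A = 90 × 160 = 14400.00, centroid at (45.00, 80.00).
semicircular top: A = ½π·45² = 3180.86, centroid at (45.00, 179.10).
triangular fin: A = ½·50·60 = 1500.00, centroid at (106.67, 20.00).
ΣA = 19080.86 mm², ΣAx_c = 951138.82 mm³, ΣAy_c = 1751688.01 mm³.
x_c = 951138.82/19080.86 = 49.85 mm; y_c = 1751688.01/19080.86 = 91.80 mm.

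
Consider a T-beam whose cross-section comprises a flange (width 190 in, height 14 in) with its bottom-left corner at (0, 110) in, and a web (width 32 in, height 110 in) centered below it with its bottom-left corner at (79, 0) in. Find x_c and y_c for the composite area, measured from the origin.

x_c = 95.00 in, y_c = 81.69 in

Part | A | x̄ᵢ | ȳᵢ | A·x̄ᵢ | A·ȳᵢ
web | 3520.00 | 95.00 | 55.00 | 334400.00 | 193600.00
flange | 2660.00 | 95.00 | 117.00 | 252700.00 | 311220.00
Σ | 6180.00 |  |  | 587100.00 | 504820.00
x_c = 587100.00 / 6180.00 = 95.00 in
y_c = 504820.00 / 6180.00 = 81.69 in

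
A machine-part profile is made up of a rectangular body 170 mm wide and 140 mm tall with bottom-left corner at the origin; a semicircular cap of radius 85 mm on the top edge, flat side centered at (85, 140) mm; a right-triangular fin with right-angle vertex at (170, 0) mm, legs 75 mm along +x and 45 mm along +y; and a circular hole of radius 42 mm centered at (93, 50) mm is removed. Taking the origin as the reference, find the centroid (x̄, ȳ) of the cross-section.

x̄ = 89.51 mm, ȳ = 109.04 mm

rectangular body: A = 170 × 140 = 23800.00, centroid at (85.00, 70.00).
semicircular top: A = ½π·85² = 11349.00, centroid at (85.00, 176.08).
triangular fin: A = ½·75·45 = 1687.50, centroid at (195.00, 15.00).
hole: A = −π·42² = -5541.77, centroid at (93.00, 50.00).
ΣA = 31294.73 mm²
ΣAx̄ = (23800.00)(85.00) + (11349.00)(85.00) + (1687.50)(195.00) + (-5541.77)(93.00) = 2801343.24 mm³
ΣAȳ = (23800.00)(70.00) + (11349.00)(176.08) + (1687.50)(15.00) + (-5541.77)(50.00) = 3412501.18 mm³
x̄ = 2801343.24 / 31294.73 = 89.51 mm
ȳ = 3412501.18 / 31294.73 = 109.04 mm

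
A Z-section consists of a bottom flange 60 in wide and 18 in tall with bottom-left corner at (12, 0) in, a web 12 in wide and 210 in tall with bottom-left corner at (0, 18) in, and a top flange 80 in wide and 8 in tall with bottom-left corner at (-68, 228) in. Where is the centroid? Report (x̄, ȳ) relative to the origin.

Part | A | x̄ᵢ | ȳᵢ | A·x̄ᵢ | A·ȳᵢ
bottom flange | 1080.00 | 42.00 | 9.00 | 45360.00 | 9720.00
web | 2520.00 | 6.00 | 123.00 | 15120.00 | 309960.00
top flange | 640.00 | -28.00 | 232.00 | -17920.00 | 148480.00
Σ | 4240.00 |  |  | 42560.00 | 468160.00
x̄ = 42560.00 / 4240.00 = 10.04 in
ȳ = 468160.00 / 4240.00 = 110.42 in

x̄ = 10.04 in, ȳ = 110.42 in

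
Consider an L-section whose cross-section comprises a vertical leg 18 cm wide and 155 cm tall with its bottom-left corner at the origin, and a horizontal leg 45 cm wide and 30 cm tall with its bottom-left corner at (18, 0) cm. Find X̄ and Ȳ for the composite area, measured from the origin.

X̄ = 19.27 cm, Ȳ = 57.12 cm

vertical leg: A = 18 × 155 = 2790.00, centroid at (9.00, 77.50).
horizontal leg: A = 45 × 30 = 1350.00, centroid at (40.50, 15.00).
ΣA = 4140.00 cm², ΣAX̄ = 79785.00 cm³, ΣAȲ = 236475.00 cm³.
X̄ = 79785.00/4140.00 = 19.27 cm; Ȳ = 236475.00/4140.00 = 57.12 cm.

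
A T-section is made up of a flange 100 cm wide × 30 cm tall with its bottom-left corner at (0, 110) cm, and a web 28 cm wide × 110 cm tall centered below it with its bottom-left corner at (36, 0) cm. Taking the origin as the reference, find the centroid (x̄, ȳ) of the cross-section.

web: A = 28 × 110 = 3080.00, centroid at (50.00, 55.00).
flange: A = 100 × 30 = 3000.00, centroid at (50.00, 125.00).
ΣA = 6080.00 cm², ΣAx̄ = 304000.00 cm³, ΣAȳ = 544400.00 cm³.
x̄ = 304000.00/6080.00 = 50.00 cm; ȳ = 544400.00/6080.00 = 89.54 cm.

x̄ = 50.00 cm, ȳ = 89.54 cm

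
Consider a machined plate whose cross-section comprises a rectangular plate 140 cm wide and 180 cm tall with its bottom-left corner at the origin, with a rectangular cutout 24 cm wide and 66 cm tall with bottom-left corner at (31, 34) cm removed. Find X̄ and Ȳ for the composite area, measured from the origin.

Part | A | x̄ᵢ | ȳᵢ | A·x̄ᵢ | A·ȳᵢ
plate | 25200.00 | 70.00 | 90.00 | 1764000.00 | 2268000.00
hole | -1584.00 | 43.00 | 67.00 | -68112.00 | -106128.00
Σ | 23616.00 |  |  | 1695888.00 | 2161872.00
X̄ = 1695888.00 / 23616.00 = 71.81 cm
Ȳ = 2161872.00 / 23616.00 = 91.54 cm

X̄ = 71.81 cm, Ȳ = 91.54 cm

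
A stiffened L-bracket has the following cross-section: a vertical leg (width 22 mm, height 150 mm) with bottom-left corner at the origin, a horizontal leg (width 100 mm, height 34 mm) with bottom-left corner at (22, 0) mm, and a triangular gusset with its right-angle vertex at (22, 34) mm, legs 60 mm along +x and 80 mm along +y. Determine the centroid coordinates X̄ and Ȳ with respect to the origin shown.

Part | A | x̄ᵢ | ȳᵢ | A·x̄ᵢ | A·ȳᵢ
vertical leg | 3300.00 | 11.00 | 75.00 | 36300.00 | 247500.00
horizontal leg | 3400.00 | 72.00 | 17.00 | 244800.00 | 57800.00
gusset | 2400.00 | 42.00 | 60.67 | 100800.00 | 145600.00
Σ | 9100.00 |  |  | 381900.00 | 450900.00
X̄ = 381900.00 / 9100.00 = 41.97 mm
Ȳ = 450900.00 / 9100.00 = 49.55 mm

X̄ = 41.97 mm, Ȳ = 49.55 mm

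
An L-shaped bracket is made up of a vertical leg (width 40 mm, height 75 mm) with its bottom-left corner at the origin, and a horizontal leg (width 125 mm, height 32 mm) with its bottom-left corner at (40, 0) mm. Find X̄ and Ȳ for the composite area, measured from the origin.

vertical leg: A = 40 × 75 = 3000.00, centroid at (20.00, 37.50).
horizontal leg: A = 125 × 32 = 4000.00, centroid at (102.50, 16.00).
ΣA = 7000.00 mm², ΣAX̄ = 470000.00 mm³, ΣAȲ = 176500.00 mm³.
X̄ = 470000.00/7000.00 = 67.14 mm; Ȳ = 176500.00/7000.00 = 25.21 mm.

X̄ = 67.14 mm, Ȳ = 25.21 mm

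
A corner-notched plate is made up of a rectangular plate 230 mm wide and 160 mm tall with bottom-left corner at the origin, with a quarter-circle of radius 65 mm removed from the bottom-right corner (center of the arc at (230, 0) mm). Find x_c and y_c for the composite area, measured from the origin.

Part | A | x̄ᵢ | ȳᵢ | A·x̄ᵢ | A·ȳᵢ
plate | 36800.00 | 115.00 | 80.00 | 4232000.00 | 2944000.00
removed quarter-circle | -3318.31 | 202.41 | 27.59 | -671669.00 | -91541.67
Σ | 33481.69 |  |  | 3560331.00 | 2852458.33
x_c = 3560331.00 / 33481.69 = 106.34 mm
y_c = 2852458.33 / 33481.69 = 85.19 mm

x_c = 106.34 mm, y_c = 85.19 mm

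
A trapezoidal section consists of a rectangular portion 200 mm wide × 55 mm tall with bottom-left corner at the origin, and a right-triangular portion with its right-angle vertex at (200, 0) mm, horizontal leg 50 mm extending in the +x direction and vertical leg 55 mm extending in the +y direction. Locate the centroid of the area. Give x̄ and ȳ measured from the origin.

x̄ = 112.96 mm, ȳ = 26.48 mm

rectangular portion: A = 200 × 55 = 11000.00, centroid at (100.00, 27.50).
triangular portion: A = ½·50·55 = 1375.00, centroid at (216.67, 18.33).
ΣA = 12375.00 mm²
ΣAx̄ = (11000.00)(100.00) + (1375.00)(216.67) = 1397916.67 mm³
ΣAȳ = (11000.00)(27.50) + (1375.00)(18.33) = 327708.33 mm³
x̄ = 1397916.67 / 12375.00 = 112.96 mm
ȳ = 327708.33 / 12375.00 = 26.48 mm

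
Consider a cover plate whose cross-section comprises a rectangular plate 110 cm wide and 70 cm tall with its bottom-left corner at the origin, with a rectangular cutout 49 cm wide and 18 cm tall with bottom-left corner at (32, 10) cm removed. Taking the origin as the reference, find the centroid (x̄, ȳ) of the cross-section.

Part | A | x̄ᵢ | ȳᵢ | A·x̄ᵢ | A·ȳᵢ
plate | 7700.00 | 55.00 | 35.00 | 423500.00 | 269500.00
hole | -882.00 | 56.50 | 19.00 | -49833.00 | -16758.00
Σ | 6818.00 |  |  | 373667.00 | 252742.00
x̄ = 373667.00 / 6818.00 = 54.81 cm
ȳ = 252742.00 / 6818.00 = 37.07 cm

x̄ = 54.81 cm, ȳ = 37.07 cm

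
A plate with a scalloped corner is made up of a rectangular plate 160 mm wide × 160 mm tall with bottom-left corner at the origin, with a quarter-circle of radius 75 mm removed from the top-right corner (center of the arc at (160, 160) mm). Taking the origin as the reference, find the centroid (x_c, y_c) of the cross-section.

plate: A = 160 × 160 = 25600.00, centroid at (80.00, 80.00).
removed quarter-circle: A = −¼π·75² = -4417.86, centroid at (128.17, 128.17).
ΣA = 21182.14 mm²
ΣAx_c = (25600.00)(80.00) + (-4417.86)(128.17) = 1481766.65 mm³
ΣAy_c = (25600.00)(80.00) + (-4417.86)(128.17) = 1481766.65 mm³
x_c = 1481766.65 / 21182.14 = 69.95 mm
y_c = 1481766.65 / 21182.14 = 69.95 mm

x_c = 69.95 mm, y_c = 69.95 mm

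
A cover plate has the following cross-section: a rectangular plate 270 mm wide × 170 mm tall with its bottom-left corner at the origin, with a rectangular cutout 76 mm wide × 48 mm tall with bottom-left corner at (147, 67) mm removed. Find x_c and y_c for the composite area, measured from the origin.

x_c = 130.68 mm, y_c = 84.48 mm

plate: A = 270 × 170 = 45900.00, centroid at (135.00, 85.00).
hole: A = −(76 × 48) = -3648.00, centroid at (185.00, 91.00).
ΣA = 42252.00 mm², ΣAx_c = 5521620.00 mm³, ΣAy_c = 3569532.00 mm³.
x_c = 5521620.00/42252.00 = 130.68 mm; y_c = 3569532.00/42252.00 = 84.48 mm.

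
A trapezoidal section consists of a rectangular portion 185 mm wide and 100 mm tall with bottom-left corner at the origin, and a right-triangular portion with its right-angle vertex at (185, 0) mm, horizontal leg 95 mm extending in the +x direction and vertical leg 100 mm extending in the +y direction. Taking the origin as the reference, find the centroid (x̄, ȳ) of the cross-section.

x̄ = 117.87 mm, ȳ = 46.59 mm

rectangular portion: A = 185 × 100 = 18500.00, centroid at (92.50, 50.00).
triangular portion: A = ½·95·100 = 4750.00, centroid at (216.67, 33.33).
ΣA = 23250.00 mm², ΣAx̄ = 2740416.67 mm³, ΣAȳ = 1083333.33 mm³.
x̄ = 2740416.67/23250.00 = 117.87 mm; ȳ = 1083333.33/23250.00 = 46.59 mm.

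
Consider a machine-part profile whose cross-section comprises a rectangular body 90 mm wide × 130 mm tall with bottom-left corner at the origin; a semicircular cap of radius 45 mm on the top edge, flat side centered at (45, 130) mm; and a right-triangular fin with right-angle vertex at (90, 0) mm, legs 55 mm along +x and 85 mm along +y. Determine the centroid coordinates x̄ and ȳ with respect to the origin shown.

Part | A | x̄ᵢ | ȳᵢ | A·x̄ᵢ | A·ȳᵢ
rectangular body | 11700.00 | 45.00 | 65.00 | 526500.00 | 760500.00
semicircular top | 3180.86 | 45.00 | 149.10 | 143138.82 | 474262.13
triangular fin | 2337.50 | 108.33 | 28.33 | 253229.17 | 66229.17
Σ | 17218.36 |  |  | 922867.98 | 1300991.30
x̄ = 922867.98 / 17218.36 = 53.60 mm
ȳ = 1300991.30 / 17218.36 = 75.56 mm

x̄ = 53.60 mm, ȳ = 75.56 mm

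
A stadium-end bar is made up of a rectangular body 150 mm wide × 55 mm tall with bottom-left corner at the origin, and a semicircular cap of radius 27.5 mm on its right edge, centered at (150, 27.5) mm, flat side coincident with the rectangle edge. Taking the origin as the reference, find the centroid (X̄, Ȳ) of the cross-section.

X̄ = 85.91 mm, Ȳ = 27.50 mm

rectangular body: A = 150 × 55 = 8250.00, centroid at (75.00, 27.50).
semicircular end: A = ½π·27.5² = 1187.91, centroid at (161.67, 27.50).
ΣA = 9437.91 mm²
ΣAX̄ = (8250.00)(75.00) + (1187.91)(161.67) = 810801.79 mm³
ΣAȲ = (8250.00)(27.50) + (1187.91)(27.50) = 259542.65 mm³
X̄ = 810801.79 / 9437.91 = 85.91 mm
Ȳ = 259542.65 / 9437.91 = 27.50 mm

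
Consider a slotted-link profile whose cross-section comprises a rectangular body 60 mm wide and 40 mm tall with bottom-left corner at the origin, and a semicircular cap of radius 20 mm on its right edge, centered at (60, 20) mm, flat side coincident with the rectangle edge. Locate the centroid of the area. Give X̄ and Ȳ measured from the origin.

rectangular body: A = 60 × 40 = 2400.00, centroid at (30.00, 20.00).
semicircular end: A = ½π·20² = 628.32, centroid at (68.49, 20.00).
ΣA = 3028.32 mm²
ΣAX̄ = (2400.00)(30.00) + (628.32)(68.49) = 115032.45 mm³
ΣAȲ = (2400.00)(20.00) + (628.32)(20.00) = 60566.37 mm³
X̄ = 115032.45 / 3028.32 = 37.99 mm
Ȳ = 60566.37 / 3028.32 = 20.00 mm

X̄ = 37.99 mm, Ȳ = 20.00 mm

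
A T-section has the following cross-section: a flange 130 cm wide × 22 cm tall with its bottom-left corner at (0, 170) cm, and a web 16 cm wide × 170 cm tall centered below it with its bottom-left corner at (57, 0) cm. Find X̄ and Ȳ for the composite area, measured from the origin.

web: A = 16 × 170 = 2720.00, centroid at (65.00, 85.00).
flange: A = 130 × 22 = 2860.00, centroid at (65.00, 181.00).
ΣA = 5580.00 cm²
ΣAX̄ = (2720.00)(65.00) + (2860.00)(65.00) = 362700.00 cm³
ΣAȲ = (2720.00)(85.00) + (2860.00)(181.00) = 748860.00 cm³
X̄ = 362700.00 / 5580.00 = 65.00 cm
Ȳ = 748860.00 / 5580.00 = 134.20 cm

X̄ = 65.00 cm, Ȳ = 134.20 cm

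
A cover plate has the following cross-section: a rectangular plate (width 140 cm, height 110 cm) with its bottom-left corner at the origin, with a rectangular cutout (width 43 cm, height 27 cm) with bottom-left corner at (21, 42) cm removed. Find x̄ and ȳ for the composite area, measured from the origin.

plate: A = 140 × 110 = 15400.00, centroid at (70.00, 55.00).
hole: A = −(43 × 27) = -1161.00, centroid at (42.50, 55.50).
ΣA = 14239.00 cm², ΣAx̄ = 1028657.50 cm³, ΣAȳ = 782564.50 cm³.
x̄ = 1028657.50/14239.00 = 72.24 cm; ȳ = 782564.50/14239.00 = 54.96 cm.

x̄ = 72.24 cm, ȳ = 54.96 cm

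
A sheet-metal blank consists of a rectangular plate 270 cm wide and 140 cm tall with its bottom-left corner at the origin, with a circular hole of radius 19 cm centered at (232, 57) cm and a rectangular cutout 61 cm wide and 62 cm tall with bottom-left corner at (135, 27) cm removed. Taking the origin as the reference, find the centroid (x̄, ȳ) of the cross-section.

plate: A = 270 × 140 = 37800.00, centroid at (135.00, 70.00).
hole 1: A = −π·19² = -1134.11, centroid at (232.00, 57.00).
hole 2: A = −(61 × 62) = -3782.00, centroid at (165.50, 58.00).
ΣA = 32883.89 cm², ΣAx̄ = 4213964.33 cm³, ΣAȳ = 2361999.45 cm³.
x̄ = 4213964.33/32883.89 = 128.15 cm; ȳ = 2361999.45/32883.89 = 71.83 cm.

x̄ = 128.15 cm, ȳ = 71.83 cm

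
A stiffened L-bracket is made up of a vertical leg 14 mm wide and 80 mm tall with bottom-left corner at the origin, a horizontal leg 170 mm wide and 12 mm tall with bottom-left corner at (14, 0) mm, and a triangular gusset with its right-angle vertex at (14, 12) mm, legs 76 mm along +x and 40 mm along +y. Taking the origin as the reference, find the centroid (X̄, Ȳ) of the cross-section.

X̄ = 57.60 mm, Ȳ = 20.42 mm

vertical leg: A = 14 × 80 = 1120.00, centroid at (7.00, 40.00).
horizontal leg: A = 170 × 12 = 2040.00, centroid at (99.00, 6.00).
gusset: A = ½·76·40 = 1520.00, centroid at (39.33, 25.33).
ΣA = 4680.00 mm²
ΣAX̄ = (1120.00)(7.00) + (2040.00)(99.00) + (1520.00)(39.33) = 269586.67 mm³
ΣAȲ = (1120.00)(40.00) + (2040.00)(6.00) + (1520.00)(25.33) = 95546.67 mm³
X̄ = 269586.67 / 4680.00 = 57.60 mm
Ȳ = 95546.67 / 4680.00 = 20.42 mm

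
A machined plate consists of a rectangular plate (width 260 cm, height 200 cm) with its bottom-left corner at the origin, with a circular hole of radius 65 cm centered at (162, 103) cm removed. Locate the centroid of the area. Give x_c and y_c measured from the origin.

Part | A | x̄ᵢ | ȳᵢ | A·x̄ᵢ | A·ȳᵢ
plate | 52000.00 | 130.00 | 100.00 | 6760000.00 | 5200000.00
hole | -13273.23 | 162.00 | 103.00 | -2150263.09 | -1367142.58
Σ | 38726.77 |  |  | 4609736.91 | 3832857.42
x_c = 4609736.91 / 38726.77 = 119.03 cm
y_c = 3832857.42 / 38726.77 = 98.97 cm

x_c = 119.03 cm, y_c = 98.97 cm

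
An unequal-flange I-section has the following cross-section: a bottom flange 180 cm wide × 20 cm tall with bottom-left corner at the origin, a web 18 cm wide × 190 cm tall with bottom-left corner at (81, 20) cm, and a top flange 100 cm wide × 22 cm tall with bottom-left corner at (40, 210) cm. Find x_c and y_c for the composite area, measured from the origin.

bottom flange: A = 180 × 20 = 3600.00, centroid at (90.00, 10.00).
web: A = 18 × 190 = 3420.00, centroid at (90.00, 115.00).
top flange: A = 100 × 22 = 2200.00, centroid at (90.00, 221.00).
ΣA = 9220.00 cm²
ΣAx_c = (3600.00)(90.00) + (3420.00)(90.00) + (2200.00)(90.00) = 829800.00 cm³
ΣAy_c = (3600.00)(10.00) + (3420.00)(115.00) + (2200.00)(221.00) = 915500.00 cm³
x_c = 829800.00 / 9220.00 = 90.00 cm
y_c = 915500.00 / 9220.00 = 99.30 cm

x_c = 90.00 cm, y_c = 99.30 cm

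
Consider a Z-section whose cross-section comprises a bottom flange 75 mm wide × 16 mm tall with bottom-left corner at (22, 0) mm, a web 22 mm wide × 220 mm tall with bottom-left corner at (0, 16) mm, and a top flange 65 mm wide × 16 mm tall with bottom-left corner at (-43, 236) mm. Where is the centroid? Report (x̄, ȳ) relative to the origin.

x̄ = 16.06 mm, ȳ = 123.33 mm

bottom flange: A = 75 × 16 = 1200.00, centroid at (59.50, 8.00).
web: A = 22 × 220 = 4840.00, centroid at (11.00, 126.00).
top flange: A = 65 × 16 = 1040.00, centroid at (-10.50, 244.00).
ΣA = 7080.00 mm², ΣAx̄ = 113720.00 mm³, ΣAȳ = 873200.00 mm³.
x̄ = 113720.00/7080.00 = 16.06 mm; ȳ = 873200.00/7080.00 = 123.33 mm.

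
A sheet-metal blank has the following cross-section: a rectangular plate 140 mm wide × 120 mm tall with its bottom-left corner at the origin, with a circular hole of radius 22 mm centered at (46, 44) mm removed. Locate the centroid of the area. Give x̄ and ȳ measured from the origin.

plate: A = 140 × 120 = 16800.00, centroid at (70.00, 60.00).
hole: A = −π·22² = -1520.53, centroid at (46.00, 44.00).
ΣA = 15279.47 mm², ΣAx̄ = 1106055.58 mm³, ΣAȳ = 941096.64 mm³.
x̄ = 1106055.58/15279.47 = 72.39 mm; ȳ = 941096.64/15279.47 = 61.59 mm.

x̄ = 72.39 mm, ȳ = 61.59 mm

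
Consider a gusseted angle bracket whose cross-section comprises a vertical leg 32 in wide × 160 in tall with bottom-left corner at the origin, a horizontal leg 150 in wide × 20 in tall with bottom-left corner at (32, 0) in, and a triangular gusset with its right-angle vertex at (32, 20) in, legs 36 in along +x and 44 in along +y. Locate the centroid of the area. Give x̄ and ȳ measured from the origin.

x̄ = 49.12 in, ȳ = 52.41 in

Part | A | x̄ᵢ | ȳᵢ | A·x̄ᵢ | A·ȳᵢ
vertical leg | 5120.00 | 16.00 | 80.00 | 81920.00 | 409600.00
horizontal leg | 3000.00 | 107.00 | 10.00 | 321000.00 | 30000.00
gusset | 792.00 | 44.00 | 34.67 | 34848.00 | 27456.00
Σ | 8912.00 |  |  | 437768.00 | 467056.00
x̄ = 437768.00 / 8912.00 = 49.12 in
ȳ = 467056.00 / 8912.00 = 52.41 in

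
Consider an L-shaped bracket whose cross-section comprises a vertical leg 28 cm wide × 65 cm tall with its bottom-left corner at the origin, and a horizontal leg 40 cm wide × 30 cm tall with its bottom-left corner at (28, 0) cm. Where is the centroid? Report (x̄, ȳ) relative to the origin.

x̄ = 27.51 cm, ȳ = 25.55 cm

vertical leg: A = 28 × 65 = 1820.00, centroid at (14.00, 32.50).
horizontal leg: A = 40 × 30 = 1200.00, centroid at (48.00, 15.00).
ΣA = 3020.00 cm²
ΣAx̄ = (1820.00)(14.00) + (1200.00)(48.00) = 83080.00 cm³
ΣAȳ = (1820.00)(32.50) + (1200.00)(15.00) = 77150.00 cm³
x̄ = 83080.00 / 3020.00 = 27.51 cm
ȳ = 77150.00 / 3020.00 = 25.55 cm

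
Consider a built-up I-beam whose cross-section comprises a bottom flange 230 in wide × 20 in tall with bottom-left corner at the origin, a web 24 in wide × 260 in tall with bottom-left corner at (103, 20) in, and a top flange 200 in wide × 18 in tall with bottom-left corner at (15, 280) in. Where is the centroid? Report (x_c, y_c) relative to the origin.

Part | A | x̄ᵢ | ȳᵢ | A·x̄ᵢ | A·ȳᵢ
bottom flange | 4600.00 | 115.00 | 10.00 | 529000.00 | 46000.00
web | 6240.00 | 115.00 | 150.00 | 717600.00 | 936000.00
top flange | 3600.00 | 115.00 | 289.00 | 414000.00 | 1040400.00
Σ | 14440.00 |  |  | 1660600.00 | 2022400.00
x_c = 1660600.00 / 14440.00 = 115.00 in
y_c = 2022400.00 / 14440.00 = 140.06 in

x_c = 115.00 in, y_c = 140.06 in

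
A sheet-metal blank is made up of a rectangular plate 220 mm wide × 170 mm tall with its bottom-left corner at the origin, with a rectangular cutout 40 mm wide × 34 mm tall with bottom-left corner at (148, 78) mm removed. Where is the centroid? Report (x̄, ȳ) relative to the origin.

plate: A = 220 × 170 = 37400.00, centroid at (110.00, 85.00).
hole: A = −(40 × 34) = -1360.00, centroid at (168.00, 95.00).
ΣA = 36040.00 mm², ΣAx̄ = 3885520.00 mm³, ΣAȳ = 3049800.00 mm³.
x̄ = 3885520.00/36040.00 = 107.81 mm; ȳ = 3049800.00/36040.00 = 84.62 mm.

x̄ = 107.81 mm, ȳ = 84.62 mm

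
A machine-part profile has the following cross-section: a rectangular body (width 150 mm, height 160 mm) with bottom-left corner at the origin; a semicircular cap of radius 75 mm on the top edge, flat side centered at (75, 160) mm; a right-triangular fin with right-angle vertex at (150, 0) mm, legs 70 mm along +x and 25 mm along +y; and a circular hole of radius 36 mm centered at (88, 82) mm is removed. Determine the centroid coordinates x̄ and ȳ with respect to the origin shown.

x̄ = 76.12 mm, ȳ = 110.95 mm

Part | A | x̄ᵢ | ȳᵢ | A·x̄ᵢ | A·ȳᵢ
rectangular body | 24000.00 | 75.00 | 80.00 | 1800000.00 | 1920000.00
semicircular top | 8835.73 | 75.00 | 191.83 | 662679.70 | 1694966.69
triangular fin | 875.00 | 173.33 | 8.33 | 151666.67 | 7291.67
hole | -4071.50 | 88.00 | 82.00 | -358292.36 | -333863.33
Σ | 29639.23 |  |  | 2256054.01 | 3288395.03
x̄ = 2256054.01 / 29639.23 = 76.12 mm
ȳ = 3288395.03 / 29639.23 = 110.95 mm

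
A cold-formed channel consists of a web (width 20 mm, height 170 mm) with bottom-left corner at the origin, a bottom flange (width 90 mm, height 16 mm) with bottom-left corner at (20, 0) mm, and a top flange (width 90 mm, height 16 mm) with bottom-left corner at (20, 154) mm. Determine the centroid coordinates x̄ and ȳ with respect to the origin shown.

Part | A | x̄ᵢ | ȳᵢ | A·x̄ᵢ | A·ȳᵢ
web | 3400.00 | 10.00 | 85.00 | 34000.00 | 289000.00
bottom flange | 1440.00 | 65.00 | 8.00 | 93600.00 | 11520.00
top flange | 1440.00 | 65.00 | 162.00 | 93600.00 | 233280.00
Σ | 6280.00 |  |  | 221200.00 | 533800.00
x̄ = 221200.00 / 6280.00 = 35.22 mm
ȳ = 533800.00 / 6280.00 = 85.00 mm

x̄ = 35.22 mm, ȳ = 85.00 mm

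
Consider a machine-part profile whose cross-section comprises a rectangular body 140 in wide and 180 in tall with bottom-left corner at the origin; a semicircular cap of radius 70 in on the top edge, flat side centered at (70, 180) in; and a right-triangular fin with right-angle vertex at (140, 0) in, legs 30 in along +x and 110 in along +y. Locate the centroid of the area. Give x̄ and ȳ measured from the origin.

x̄ = 73.82 in, ȳ = 114.12 in

rectangular body: A = 140 × 180 = 25200.00, centroid at (70.00, 90.00).
semicircular top: A = ½π·70² = 7696.90, centroid at (70.00, 209.71).
triangular fin: A = ½·30·110 = 1650.00, centroid at (150.00, 36.67).
ΣA = 34546.90 in²
ΣAx̄ = (25200.00)(70.00) + (7696.90)(70.00) + (1650.00)(150.00) = 2550283.14 in³
ΣAȳ = (25200.00)(90.00) + (7696.90)(209.71) + (1650.00)(36.67) = 3942609.03 in³
x̄ = 2550283.14 / 34546.90 = 73.82 in
ȳ = 3942609.03 / 34546.90 = 114.12 in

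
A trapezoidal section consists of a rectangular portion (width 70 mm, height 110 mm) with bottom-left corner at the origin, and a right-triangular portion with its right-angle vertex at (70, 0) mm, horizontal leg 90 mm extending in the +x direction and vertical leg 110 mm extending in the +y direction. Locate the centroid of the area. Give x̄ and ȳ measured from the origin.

x̄ = 60.43 mm, ȳ = 47.83 mm

Part | A | x̄ᵢ | ȳᵢ | A·x̄ᵢ | A·ȳᵢ
rectangular portion | 7700.00 | 35.00 | 55.00 | 269500.00 | 423500.00
triangular portion | 4950.00 | 100.00 | 36.67 | 495000.00 | 181500.00
Σ | 12650.00 |  |  | 764500.00 | 605000.00
x̄ = 764500.00 / 12650.00 = 60.43 mm
ȳ = 605000.00 / 12650.00 = 47.83 mm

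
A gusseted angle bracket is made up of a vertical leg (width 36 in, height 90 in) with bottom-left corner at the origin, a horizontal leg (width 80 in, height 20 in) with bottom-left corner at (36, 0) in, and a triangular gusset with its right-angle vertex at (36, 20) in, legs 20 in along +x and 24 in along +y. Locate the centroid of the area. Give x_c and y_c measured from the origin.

Part | A | x̄ᵢ | ȳᵢ | A·x̄ᵢ | A·ȳᵢ
vertical leg | 3240.00 | 18.00 | 45.00 | 58320.00 | 145800.00
horizontal leg | 1600.00 | 76.00 | 10.00 | 121600.00 | 16000.00
gusset | 240.00 | 42.67 | 28.00 | 10240.00 | 6720.00
Σ | 5080.00 |  |  | 190160.00 | 168520.00
x_c = 190160.00 / 5080.00 = 37.43 in
y_c = 168520.00 / 5080.00 = 33.17 in

x_c = 37.43 in, y_c = 33.17 in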